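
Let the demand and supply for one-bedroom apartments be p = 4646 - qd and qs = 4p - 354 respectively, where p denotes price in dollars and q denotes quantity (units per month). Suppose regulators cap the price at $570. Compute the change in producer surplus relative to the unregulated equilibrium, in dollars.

Rearranging demand gives qd = 4646 - p. Setting quantity demanded equal to quantity supplied, 4646 - p = 4p - 354, gives p* = 1000 and q* = 3646.
Because the ceiling (570) lies below the market-clearing price, it is binding.
At p = 570: qd = 4646 - 570 = 4076 and qs = 4·570 - 354 = 1926.
Producer surplus without the control is ½ · (1000 - 88.5) · 3646 = 1661664.5.
With the ceiling, producers sell 1926 units at 570, so PS = ½ · (570 - 88.5) · 1926 = 463684.5.
Change in producer surplus = 463684.5 - 1661664.5 = -1197980.

-1197980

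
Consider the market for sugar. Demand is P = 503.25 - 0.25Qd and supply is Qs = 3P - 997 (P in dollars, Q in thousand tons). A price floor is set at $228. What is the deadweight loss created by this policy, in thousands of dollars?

Rearranging demand gives Qd = 2013 - 4P. In a free market, 2013 - 4P = 3P - 997 gives the equilibrium P* = 430, Q* = 293.
The floor of 228 is below the equilibrium price 430, so it is not binding; the market clears at P* = 430, Q* = 293.
Since the control does not bind, no trades are prevented and deadweight loss is zero.

0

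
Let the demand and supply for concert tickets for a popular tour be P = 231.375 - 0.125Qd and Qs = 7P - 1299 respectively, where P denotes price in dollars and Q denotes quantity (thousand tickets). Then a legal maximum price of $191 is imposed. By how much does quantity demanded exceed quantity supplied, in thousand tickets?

Rearranging demand gives Qd = 1851 - 8P. In a free market, 1851 - 8P = 7P - 1299 gives the equilibrium P* = 210, Q* = 171.
Since 191 < 210, the ceiling is binding.
At P = 191: Qd = 1851 - 8·191 = 323 and Qs = 7·191 - 1299 = 38.
Shortage = Qd - Qs = 323 - 38 = 285.

285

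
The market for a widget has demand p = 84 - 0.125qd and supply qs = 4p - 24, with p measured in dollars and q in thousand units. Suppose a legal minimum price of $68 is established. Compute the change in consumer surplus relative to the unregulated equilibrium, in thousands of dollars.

Rearranging demand gives qd = 672 - 8p. Setting quantity demanded equal to quantity supplied, 672 - 8p = 4p - 24, gives p* = 58 and q* = 208.
Since 68 > 58, the floor is binding.
At p = 68: qd = 672 - 8·68 = 128 and qs = 4·68 - 24 = 248.
Consumer surplus without the control is ½ · (84 - 58) · 208 = 2704.
With the floor, consumers buy 128 units at 68, so CS = ½ · (84 - 68) · 128 = 1024.
Change in consumer surplus = 1024 - 2704 = -1680.

-1680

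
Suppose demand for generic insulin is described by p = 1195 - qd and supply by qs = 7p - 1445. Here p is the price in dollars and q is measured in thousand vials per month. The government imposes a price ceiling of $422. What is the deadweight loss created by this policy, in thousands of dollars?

Rearranging demand gives qd = 1195 - p. Without the control the market clears where 1195 - p = 7p - 1445, i.e. p* = 330 and q* = 865.
Since 422 is above p* = 330, the ceiling does not bind and the free-market outcome prevails.
Since the control does not bind, no trades are prevented and deadweight loss is zero.

0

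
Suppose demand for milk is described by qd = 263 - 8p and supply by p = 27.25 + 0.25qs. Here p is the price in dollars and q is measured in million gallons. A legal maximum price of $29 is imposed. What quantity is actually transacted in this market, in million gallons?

Rearranging supply gives qs = 4p - 109. Equilibrium: 263 - 8p = 4p - 109, so 372 = 12p and p* = 31, q* = 15.
Because the ceiling (29) lies below the market-clearing price, it is binding.
At p = 29: qd = 263 - 8·29 = 31 and qs = 4·29 - 109 = 7.
The quantity actually transacted is the short side, supply: 7.

7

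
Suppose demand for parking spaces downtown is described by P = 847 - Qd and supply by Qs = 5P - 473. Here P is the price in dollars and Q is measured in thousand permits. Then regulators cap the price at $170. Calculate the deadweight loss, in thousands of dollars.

Rearranging demand gives Qd = 847 - P. Equilibrium: 847 - P = 5P - 473, so 1320 = 6P and P* = 220, Q* = 627.
The ceiling of 170 is below the equilibrium price 220, so it binds.
At P = 170: Qd = 847 - 170 = 677 and Qs = 5·170 - 473 = 377.
Quantity traded falls to 377. At Q = 377 the demand price is 847 - 377 = 470 and the supply price is (473 + 377)/5 = 170.
Deadweight loss = ½ · (470 - 170) · (627 - 377) = ½ · 300 · 250 = 37500.

37500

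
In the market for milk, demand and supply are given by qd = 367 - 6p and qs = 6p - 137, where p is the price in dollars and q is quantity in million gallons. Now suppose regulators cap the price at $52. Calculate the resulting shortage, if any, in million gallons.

0

In a free market, 367 - 6p = 6p - 137 gives the equilibrium p* = 42, q* = 115.
The ceiling of 52 is above the equilibrium price 42, so it is not binding; the market clears at p* = 42, q* = 115.
Since the control does not bind, there is no shortage.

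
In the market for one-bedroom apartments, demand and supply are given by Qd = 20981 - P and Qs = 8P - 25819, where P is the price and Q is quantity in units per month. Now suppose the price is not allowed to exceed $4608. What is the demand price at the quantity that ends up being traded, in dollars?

9936

Equilibrium: 20981 - P = 8P - 25819, so 46800 = 9P and P* = 5200, Q* = 15781.
Because the ceiling (4608) lies below the market-clearing price, it is binding.
At P = 4608: Qd = 20981 - 4608 = 16373 and Qs = 8·4608 - 25819 = 11045.
Only 11045 units reach the market. On the demand curve, the marginal buyer's willingness to pay at Q = 11045 is (20981 - 11045) = 9936.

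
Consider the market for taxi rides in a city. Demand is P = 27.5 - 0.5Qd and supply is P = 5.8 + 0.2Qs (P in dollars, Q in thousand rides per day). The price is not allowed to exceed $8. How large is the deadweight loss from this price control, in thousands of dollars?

Rearranging demand gives Qd = 55 - 2P; rearranging supply gives Qs = 5P - 29. Without the control the market clears where 55 - 2P = 5P - 29, i.e. P* = 12 and Q* = 31.
The ceiling of 8 is below the equilibrium price 12, so it binds.
At P = 8: Qd = 55 - 2·8 = 39 and Qs = 5·8 - 29 = 11.
Quantity traded falls to 11. At Q = 11 the demand price is (55 - 11)/2 = 22 and the supply price is (29 + 11)/5 = 8.
Deadweight loss = ½ · (22 - 8) · (31 - 11) = ½ · 14 · 20 = 140.

140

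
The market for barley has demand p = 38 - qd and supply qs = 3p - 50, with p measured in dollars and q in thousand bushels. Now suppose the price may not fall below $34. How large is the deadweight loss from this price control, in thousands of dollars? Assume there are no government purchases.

Rearranging demand gives qd = 38 - p. Equilibrium: 38 - p = 3p - 50, so 88 = 4p and p* = 22, q* = 16.
The floor of 34 is above the equilibrium price 22, so it binds.
At p = 34: qd = 38 - 34 = 4 and qs = 3·34 - 50 = 52.
Quantity traded falls to 4. At q = 4 the demand price is 38 - 4 = 34 and the supply price is (50 + 4)/3 = 18.
Deadweight loss = ½ · (34 - 18) · (16 - 4) = ½ · 16 · 12 = 96.

96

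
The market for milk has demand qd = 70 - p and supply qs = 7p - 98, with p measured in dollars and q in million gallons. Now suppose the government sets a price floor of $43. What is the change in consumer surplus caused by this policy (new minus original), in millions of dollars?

-836

Without the control the market clears where 70 - p = 7p - 98, i.e. p* = 21 and q* = 49.
Since 43 > 21, the floor is binding.
At p = 43: qd = 70 - 43 = 27 and qs = 7·43 - 98 = 203.
Consumer surplus without the control is ½ · (70 - 21) · 49 = 1200.5.
With the floor, consumers buy 27 units at 43, so CS = ½ · (70 - 43) · 27 = 364.5.
Change in consumer surplus = 364.5 - 1200.5 = -836.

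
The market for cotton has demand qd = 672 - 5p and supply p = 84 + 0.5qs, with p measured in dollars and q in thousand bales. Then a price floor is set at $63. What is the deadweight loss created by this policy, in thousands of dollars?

0

Rearranging supply gives qs = 2p - 168. Setting quantity demanded equal to quantity supplied, 672 - 5p = 2p - 168, gives p* = 120 and q* = 72.
Since 63 is below p* = 120, the floor does not bind and the free-market outcome prevails.
Since the control does not bind, no trades are prevented and deadweight loss is zero.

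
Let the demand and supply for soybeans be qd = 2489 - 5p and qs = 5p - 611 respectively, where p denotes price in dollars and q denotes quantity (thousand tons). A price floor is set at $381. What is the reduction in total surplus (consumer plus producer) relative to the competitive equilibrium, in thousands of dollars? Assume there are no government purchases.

In a free market, 2489 - 5p = 5p - 611 gives the equilibrium p* = 310, q* = 939.
The floor of 381 is above the equilibrium price 310, so it binds.
At p = 381: qd = 2489 - 5·381 = 584 and qs = 5·381 - 611 = 1294.
Quantity traded falls to 584. At q = 584 the demand price is (2489 - 584)/5 = 381 and the supply price is (611 + 584)/5 = 239.
Deadweight loss = ½ · (381 - 239) · (939 - 584) = ½ · 142 · 355 = 25205.

25205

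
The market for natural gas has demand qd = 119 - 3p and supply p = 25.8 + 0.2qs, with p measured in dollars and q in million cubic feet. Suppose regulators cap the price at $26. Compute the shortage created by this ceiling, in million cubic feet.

40

Rearranging supply gives qs = 5p - 129. In a free market, 119 - 3p = 5p - 129 gives the equilibrium p* = 31, q* = 26.
Because the ceiling (26) lies below the market-clearing price, it is binding.
At p = 26: qd = 119 - 3·26 = 41 and qs = 5·26 - 129 = 1.
Shortage = qd - qs = 41 - 1 = 40.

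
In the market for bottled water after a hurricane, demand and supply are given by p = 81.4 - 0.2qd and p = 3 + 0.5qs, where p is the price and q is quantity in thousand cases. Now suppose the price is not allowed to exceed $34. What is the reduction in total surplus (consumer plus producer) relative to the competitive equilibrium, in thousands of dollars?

875

Rearranging demand gives qd = 407 - 5p; rearranging supply gives qs = 2p - 6. Equilibrium: 407 - 5p = 2p - 6, so 413 = 7p and p* = 59, q* = 112.
Because the ceiling (34) lies below the market-clearing price, it is binding.
At p = 34: qd = 407 - 5·34 = 237 and qs = 2·34 - 6 = 62.
Quantity traded falls to 62. At q = 62 the demand price is (407 - 62)/5 = 69 and the supply price is (6 + 62)/2 = 34.
Deadweight loss = ½ · (69 - 34) · (112 - 62) = ½ · 35 · 50 = 875.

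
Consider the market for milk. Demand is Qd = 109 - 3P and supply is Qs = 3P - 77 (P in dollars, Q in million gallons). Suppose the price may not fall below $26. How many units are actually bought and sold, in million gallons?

16

Setting quantity demanded equal to quantity supplied, 109 - 3P = 3P - 77, gives P* = 31 and Q* = 16.
Since 26 is below P* = 31, the floor does not bind and the free-market outcome prevails.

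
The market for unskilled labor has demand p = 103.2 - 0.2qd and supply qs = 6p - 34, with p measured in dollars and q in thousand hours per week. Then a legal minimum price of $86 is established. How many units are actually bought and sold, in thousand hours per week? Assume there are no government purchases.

86

Rearranging demand gives qd = 516 - 5p. In a free market, 516 - 5p = 6p - 34 gives the equilibrium p* = 50, q* = 266.
The floor of 86 is above the equilibrium price 50, so it binds.
At p = 86: qd = 516 - 5·86 = 86 and qs = 6·86 - 34 = 482.
The quantity actually transacted is the short side, demand: 86.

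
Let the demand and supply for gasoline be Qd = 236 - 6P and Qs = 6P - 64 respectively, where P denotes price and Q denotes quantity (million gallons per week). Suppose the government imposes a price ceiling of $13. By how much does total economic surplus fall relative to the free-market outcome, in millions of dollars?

Without the control the market clears where 236 - 6P = 6P - 64, i.e. P* = 25 and Q* = 86.
Since 13 < 25, the ceiling is binding.
At P = 13: Qd = 236 - 6·13 = 158 and Qs = 6·13 - 64 = 14.
Quantity traded falls to 14. At Q = 14 the demand price is (236 - 14)/6 = 37 and the supply price is (64 + 14)/6 = 13.
Deadweight loss = ½ · (37 - 13) · (86 - 14) = ½ · 24 · 72 = 864.

864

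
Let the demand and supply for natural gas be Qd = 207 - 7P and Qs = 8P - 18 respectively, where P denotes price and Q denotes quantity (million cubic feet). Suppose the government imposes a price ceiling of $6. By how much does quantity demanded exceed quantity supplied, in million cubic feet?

135

Without the control the market clears where 207 - 7P = 8P - 18, i.e. P* = 15 and Q* = 102.
Since 6 < 15, the ceiling is binding.
At P = 6: Qd = 207 - 7·6 = 165 and Qs = 8·6 - 18 = 30.
Shortage = Qd - Qs = 165 - 30 = 135.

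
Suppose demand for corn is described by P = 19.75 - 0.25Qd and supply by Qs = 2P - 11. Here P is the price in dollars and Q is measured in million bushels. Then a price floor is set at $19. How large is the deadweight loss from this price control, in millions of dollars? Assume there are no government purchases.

96

Rearranging demand gives Qd = 79 - 4P. Setting quantity demanded equal to quantity supplied, 79 - 4P = 2P - 11, gives P* = 15 and Q* = 19.
Since 19 > 15, the floor is binding.
At P = 19: Qd = 79 - 4·19 = 3 and Qs = 2·19 - 11 = 27.
Quantity traded falls to 3. At Q = 3 the demand price is (79 - 3)/4 = 19 and the supply price is (11 + 3)/2 = 7.
Deadweight loss = ½ · (19 - 7) · (19 - 3) = ½ · 12 · 16 = 96.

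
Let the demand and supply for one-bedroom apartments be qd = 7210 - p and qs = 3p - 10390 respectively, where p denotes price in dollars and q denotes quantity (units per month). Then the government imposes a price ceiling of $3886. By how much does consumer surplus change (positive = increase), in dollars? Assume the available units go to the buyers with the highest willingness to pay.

Setting quantity demanded equal to quantity supplied, 7210 - p = 3p - 10390, gives p* = 4400 and q* = 2810.
The ceiling of 3886 is below the equilibrium price 4400, so it binds.
At p = 3886: qd = 7210 - 3886 = 3324 and qs = 3·3886 - 10390 = 1268.
Consumer surplus without the control is ½ · (7210 - 4400) · 2810 = 3948050.
With the ceiling, 1268 units are sold at 3886 (assume they go to the highest-value buyers). The demand price at q = 1268 is 5942, so CS = ½ · [(7210 - 3886) + (5942 - 3886)] · 1268 = 3410920.
Change in consumer surplus = 3410920 - 3948050 = -537130.

-537130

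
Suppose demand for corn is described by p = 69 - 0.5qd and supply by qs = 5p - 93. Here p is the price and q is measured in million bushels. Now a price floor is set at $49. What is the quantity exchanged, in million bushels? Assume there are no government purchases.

Rearranging demand gives qd = 138 - 2p. Without the control the market clears where 138 - 2p = 5p - 93, i.e. p* = 33 and q* = 72.
The floor of 49 is above the equilibrium price 33, so it binds.
At p = 49: qd = 138 - 2·49 = 40 and qs = 5·49 - 93 = 152.
The quantity actually transacted is the short side, demand: 40.

40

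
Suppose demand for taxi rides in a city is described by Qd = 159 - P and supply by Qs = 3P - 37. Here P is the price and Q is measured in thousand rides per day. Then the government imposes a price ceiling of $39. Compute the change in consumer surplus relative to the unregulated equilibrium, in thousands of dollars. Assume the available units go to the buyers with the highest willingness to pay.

In a free market, 159 - P = 3P - 37 gives the equilibrium P* = 49, Q* = 110.
The ceiling of 39 is below the equilibrium price 49, so it binds.
At P = 39: Qd = 159 - 39 = 120 and Qs = 3·39 - 37 = 80.
Consumer surplus without the control is ½ · (159 - 49) · 110 = 6050.
With the ceiling, 80 units are sold at 39 (assume they go to the highest-value buyers). The demand price at Q = 80 is 79, so CS = ½ · [(159 - 39) + (79 - 39)] · 80 = 6400.
Change in consumer surplus = 6400 - 6050 = 350.

350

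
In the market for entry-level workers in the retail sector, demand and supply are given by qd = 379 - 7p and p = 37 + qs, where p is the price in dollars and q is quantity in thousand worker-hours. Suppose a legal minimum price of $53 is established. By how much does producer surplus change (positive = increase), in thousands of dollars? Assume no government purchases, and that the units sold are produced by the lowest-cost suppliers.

Rearranging supply gives qs = p - 37. Setting quantity demanded equal to quantity supplied, 379 - 7p = p - 37, gives p* = 52 and q* = 15.
The floor of 53 is above the equilibrium price 52, so it binds.
At p = 53: qd = 379 - 7·53 = 8 and qs = 53 - 37 = 16.
Producer surplus without the control is ½ · (52 - 37) · 15 = 112.5.
With the floor, 8 units are sold at 53. The supply price at q = 8 is 45, so PS = ½ · [(53 - 37) + (53 - 45)] · 8 = 96.
Change in producer surplus = 96 - 112.5 = -16.5.

-16.5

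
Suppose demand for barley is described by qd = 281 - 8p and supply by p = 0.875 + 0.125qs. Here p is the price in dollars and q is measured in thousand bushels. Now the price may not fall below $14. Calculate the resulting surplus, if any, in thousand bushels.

Rearranging supply gives qs = 8p - 7. Equilibrium: 281 - 8p = 8p - 7, so 288 = 16p and p* = 18, q* = 137.
Since 14 is below p* = 18, the floor does not bind and the free-market outcome prevails.
Since the control does not bind, there is no surplus.

0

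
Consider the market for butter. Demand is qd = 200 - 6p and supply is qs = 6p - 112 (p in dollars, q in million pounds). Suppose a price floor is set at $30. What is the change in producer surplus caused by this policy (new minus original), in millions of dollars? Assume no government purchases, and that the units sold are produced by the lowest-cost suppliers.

32

Setting quantity demanded equal to quantity supplied, 200 - 6p = 6p - 112, gives p* = 26 and q* = 44.
Because the floor (30) lies above the market-clearing price, it is binding.
At p = 30: qd = 200 - 6·30 = 20 and qs = 6·30 - 112 = 68.
Producer surplus without the control is ½ · (26 - 56/3) · 44 = 484/3.
With the floor, 20 units are sold at 30. The supply price at q = 20 is 22, so PS = ½ · [(30 - 56/3) + (30 - 22)] · 20 = 580/3.
Change in producer surplus = 580/3 - 484/3 = 32.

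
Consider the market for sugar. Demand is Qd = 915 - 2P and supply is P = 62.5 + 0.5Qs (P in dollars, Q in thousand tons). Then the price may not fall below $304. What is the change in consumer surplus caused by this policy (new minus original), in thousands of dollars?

Rearranging supply gives Qs = 2P - 125. In a free market, 915 - 2P = 2P - 125 gives the equilibrium P* = 260, Q* = 395.
Because the floor (304) lies above the market-clearing price, it is binding.
At P = 304: Qd = 915 - 2·304 = 307 and Qs = 2·304 - 125 = 483.
Consumer surplus without the control is ½ · (457.5 - 260) · 395 = 39006.25.
With the floor, consumers buy 307 units at 304, so CS = ½ · (457.5 - 304) · 307 = 23562.25.
Change in consumer surplus = 23562.25 - 39006.25 = -15444.

-15444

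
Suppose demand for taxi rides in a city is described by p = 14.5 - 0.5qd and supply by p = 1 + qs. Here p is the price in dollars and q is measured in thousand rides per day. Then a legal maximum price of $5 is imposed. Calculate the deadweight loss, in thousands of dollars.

Rearranging demand gives qd = 29 - 2p; rearranging supply gives qs = p - 1. Equilibrium: 29 - 2p = p - 1, so 30 = 3p and p* = 10, q* = 9.
The ceiling of 5 is below the equilibrium price 10, so it binds.
At p = 5: qd = 29 - 2·5 = 19 and qs = 5 - 1 = 4.
Quantity traded falls to 4. At q = 4 the demand price is (29 - 4)/2 = 12.5 and the supply price is 1 + 4 = 5.
Deadweight loss = ½ · (12.5 - 5) · (9 - 4) = ½ · 7.5 · 5 = 18.75.

18.75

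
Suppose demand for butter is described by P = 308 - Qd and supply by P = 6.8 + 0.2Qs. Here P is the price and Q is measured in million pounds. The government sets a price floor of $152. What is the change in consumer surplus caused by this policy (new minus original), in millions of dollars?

Rearranging demand gives Qd = 308 - P; rearranging supply gives Qs = 5P - 34. Equilibrium: 308 - P = 5P - 34, so 342 = 6P and P* = 57, Q* = 251.
The floor of 152 is above the equilibrium price 57, so it binds.
At P = 152: Qd = 308 - 152 = 156 and Qs = 5·152 - 34 = 726.
Consumer surplus without the control is ½ · (308 - 57) · 251 = 31500.5.
With the floor, consumers buy 156 units at 152, so CS = ½ · (308 - 152) · 156 = 12168.
Change in consumer surplus = 12168 - 31500.5 = -19332.5.

-19332.5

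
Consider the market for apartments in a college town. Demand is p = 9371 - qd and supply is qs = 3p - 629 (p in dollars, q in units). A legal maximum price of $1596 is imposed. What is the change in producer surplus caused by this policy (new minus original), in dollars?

-4985560

Rearranging demand gives qd = 9371 - p. Without the control the market clears where 9371 - p = 3p - 629, i.e. p* = 2500 and q* = 6871.
The ceiling of 1596 is below the equilibrium price 2500, so it binds.
At p = 1596: qd = 9371 - 1596 = 7775 and qs = 3·1596 - 629 = 4159.
Producer surplus without the control is ½ · (2500 - 629/3) · 6871 = 47210641/6.
With the ceiling, producers sell 4159 units at 1596, so PS = ½ · (1596 - 629/3) · 4159 = 17297281/6.
Change in producer surplus = 17297281/6 - 47210641/6 = -4985560.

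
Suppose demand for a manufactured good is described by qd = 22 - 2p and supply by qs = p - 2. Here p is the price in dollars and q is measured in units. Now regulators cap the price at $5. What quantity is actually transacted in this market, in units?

3

Setting quantity demanded equal to quantity supplied, 22 - 2p = p - 2, gives p* = 8 and q* = 6.
The ceiling of 5 is below the equilibrium price 8, so it binds.
At p = 5: qd = 22 - 2·5 = 12 and qs = 5 - 2 = 3.
The quantity actually transacted is the short side, supply: 3.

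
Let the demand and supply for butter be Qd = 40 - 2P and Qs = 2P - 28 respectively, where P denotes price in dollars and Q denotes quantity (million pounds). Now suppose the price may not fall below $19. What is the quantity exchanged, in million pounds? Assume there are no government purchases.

Setting quantity demanded equal to quantity supplied, 40 - 2P = 2P - 28, gives P* = 17 and Q* = 6.
The floor of 19 is above the equilibrium price 17, so it binds.
At P = 19: Qd = 40 - 2·19 = 2 and Qs = 2·19 - 28 = 10.
The quantity actually transacted is the short side, demand: 2.

2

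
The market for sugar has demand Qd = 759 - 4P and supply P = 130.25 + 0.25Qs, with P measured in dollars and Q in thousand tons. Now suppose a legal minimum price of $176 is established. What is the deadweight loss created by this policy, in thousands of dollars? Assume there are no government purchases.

1024

Rearranging supply gives Qs = 4P - 521. Equilibrium: 759 - 4P = 4P - 521, so 1280 = 8P and P* = 160, Q* = 119.
Because the floor (176) lies above the market-clearing price, it is binding.
At P = 176: Qd = 759 - 4·176 = 55 and Qs = 4·176 - 521 = 183.
Quantity traded falls to 55. At Q = 55 the demand price is (759 - 55)/4 = 176 and the supply price is (521 + 55)/4 = 144.
Deadweight loss = ½ · (176 - 144) · (119 - 55) = ½ · 32 · 64 = 1024.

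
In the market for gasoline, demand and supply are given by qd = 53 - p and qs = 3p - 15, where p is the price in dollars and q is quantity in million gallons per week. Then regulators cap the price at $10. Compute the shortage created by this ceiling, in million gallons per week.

28

Setting quantity demanded equal to quantity supplied, 53 - p = 3p - 15, gives p* = 17 and q* = 36.
Since 10 < 17, the ceiling is binding.
At p = 10: qd = 53 - 10 = 43 and qs = 3·10 - 15 = 15.
Shortage = qd - qs = 43 - 15 = 28.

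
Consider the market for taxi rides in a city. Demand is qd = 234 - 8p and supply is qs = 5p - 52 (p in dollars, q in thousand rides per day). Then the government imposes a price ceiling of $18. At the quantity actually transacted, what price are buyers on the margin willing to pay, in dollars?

In a free market, 234 - 8p = 5p - 52 gives the equilibrium p* = 22, q* = 58.
The ceiling of 18 is below the equilibrium price 22, so it binds.
At p = 18: qd = 234 - 8·18 = 90 and qs = 5·18 - 52 = 38.
Only 38 units reach the market. On the demand curve, the marginal buyer's willingness to pay at q = 38 is (234 - 38)/8 = 24.5.

24.5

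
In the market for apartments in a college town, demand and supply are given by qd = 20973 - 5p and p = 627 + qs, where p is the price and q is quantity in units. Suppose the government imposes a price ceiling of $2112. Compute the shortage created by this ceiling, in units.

Rearranging supply gives qs = p - 627. In a free market, 20973 - 5p = p - 627 gives the equilibrium p* = 3600, q* = 2973.
Since 2112 < 3600, the ceiling is binding.
At p = 2112: qd = 20973 - 5·2112 = 10413 and qs = 2112 - 627 = 1485.
Shortage = qd - qs = 10413 - 1485 = 8928.

8928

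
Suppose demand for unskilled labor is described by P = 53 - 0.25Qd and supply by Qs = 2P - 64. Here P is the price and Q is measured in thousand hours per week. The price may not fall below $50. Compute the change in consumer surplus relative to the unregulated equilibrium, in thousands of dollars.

-80

Rearranging demand gives Qd = 212 - 4P. Setting quantity demanded equal to quantity supplied, 212 - 4P = 2P - 64, gives P* = 46 and Q* = 28.
Because the floor (50) lies above the market-clearing price, it is binding.
At P = 50: Qd = 212 - 4·50 = 12 and Qs = 2·50 - 64 = 36.
Consumer surplus without the control is ½ · (53 - 46) · 28 = 98.
With the floor, consumers buy 12 units at 50, so CS = ½ · (53 - 50) · 12 = 18.
Change in consumer surplus = 18 - 98 = -80.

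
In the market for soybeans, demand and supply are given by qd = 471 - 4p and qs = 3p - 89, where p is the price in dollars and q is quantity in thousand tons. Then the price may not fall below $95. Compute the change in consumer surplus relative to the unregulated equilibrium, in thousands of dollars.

Without the control the market clears where 471 - 4p = 3p - 89, i.e. p* = 80 and q* = 151.
The floor of 95 is above the equilibrium price 80, so it binds.
At p = 95: qd = 471 - 4·95 = 91 and qs = 3·95 - 89 = 196.
Consumer surplus without the control is ½ · (117.75 - 80) · 151 = 2850.125.
With the floor, consumers buy 91 units at 95, so CS = ½ · (117.75 - 95) · 91 = 1035.125.
Change in consumer surplus = 1035.125 - 2850.125 = -1815.

-1815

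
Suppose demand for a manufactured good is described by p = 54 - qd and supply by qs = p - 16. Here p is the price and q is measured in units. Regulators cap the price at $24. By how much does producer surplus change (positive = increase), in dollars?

Rearranging demand gives qd = 54 - p. Without the control the market clears where 54 - p = p - 16, i.e. p* = 35 and q* = 19.
Since 24 < 35, the ceiling is binding.
At p = 24: qd = 54 - 24 = 30 and qs = 24 - 16 = 8.
Producer surplus without the control is ½ · (35 - 16) · 19 = 180.5.
With the ceiling, producers sell 8 units at 24, so PS = ½ · (24 - 16) · 8 = 32.
Change in producer surplus = 32 - 180.5 = -148.5.

-148.5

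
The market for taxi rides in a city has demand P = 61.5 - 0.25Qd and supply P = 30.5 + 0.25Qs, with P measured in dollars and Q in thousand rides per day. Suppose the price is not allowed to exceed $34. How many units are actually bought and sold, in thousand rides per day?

Rearranging demand gives Qd = 246 - 4P; rearranging supply gives Qs = 4P - 122. Equilibrium: 246 - 4P = 4P - 122, so 368 = 8P and P* = 46, Q* = 62.
The ceiling of 34 is below the equilibrium price 46, so it binds.
At P = 34: Qd = 246 - 4·34 = 110 and Qs = 4·34 - 122 = 14.
The quantity actually transacted is the short side, supply: 14.

14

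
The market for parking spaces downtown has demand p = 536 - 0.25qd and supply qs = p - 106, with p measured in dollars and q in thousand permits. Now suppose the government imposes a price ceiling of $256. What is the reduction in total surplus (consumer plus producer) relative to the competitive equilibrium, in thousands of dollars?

Rearranging demand gives qd = 2144 - 4p. Setting quantity demanded equal to quantity supplied, 2144 - 4p = p - 106, gives p* = 450 and q* = 344.
Because the ceiling (256) lies below the market-clearing price, it is binding.
At p = 256: qd = 2144 - 4·256 = 1120 and qs = 256 - 106 = 150.
Quantity traded falls to 150. At q = 150 the demand price is (2144 - 150)/4 = 498.5 and the supply price is 106 + 150 = 256.
Deadweight loss = ½ · (498.5 - 256) · (344 - 150) = ½ · 242.5 · 194 = 23522.5.

23522.5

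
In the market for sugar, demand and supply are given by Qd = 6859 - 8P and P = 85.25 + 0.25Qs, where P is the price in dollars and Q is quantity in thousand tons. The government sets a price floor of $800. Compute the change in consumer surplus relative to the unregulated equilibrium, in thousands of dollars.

Rearranging supply gives Qs = 4P - 341. Without the control the market clears where 6859 - 8P = 4P - 341, i.e. P* = 600 and Q* = 2059.
Because the floor (800) lies above the market-clearing price, it is binding.
At P = 800: Qd = 6859 - 8·800 = 459 and Qs = 4·800 - 341 = 2859.
Consumer surplus without the control is ½ · (857.375 - 600) · 2059 = 264967.5625.
With the floor, consumers buy 459 units at 800, so CS = ½ · (857.375 - 800) · 459 = 13167.5625.
Change in consumer surplus = 13167.5625 - 264967.5625 = -251800.

-251800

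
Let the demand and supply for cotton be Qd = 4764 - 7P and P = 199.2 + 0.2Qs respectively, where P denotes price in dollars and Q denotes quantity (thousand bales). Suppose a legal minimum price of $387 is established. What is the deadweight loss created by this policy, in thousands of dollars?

0

Rearranging supply gives Qs = 5P - 996. In a free market, 4764 - 7P = 5P - 996 gives the equilibrium P* = 480, Q* = 1404.
The floor of 387 is below the equilibrium price 480, so it is not binding; the market clears at P* = 480, Q* = 1404.
Since the control does not bind, no trades are prevented and deadweight loss is zero.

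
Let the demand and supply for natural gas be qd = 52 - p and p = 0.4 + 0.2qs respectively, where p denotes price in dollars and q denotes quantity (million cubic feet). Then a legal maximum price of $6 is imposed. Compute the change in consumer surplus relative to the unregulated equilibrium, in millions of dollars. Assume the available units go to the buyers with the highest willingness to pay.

-28.5

Rearranging supply gives qs = 5p - 2. Setting quantity demanded equal to quantity supplied, 52 - p = 5p - 2, gives p* = 9 and q* = 43.
Because the ceiling (6) lies below the market-clearing price, it is binding.
At p = 6: qd = 52 - 6 = 46 and qs = 5·6 - 2 = 28.
Consumer surplus without the control is ½ · (52 - 9) · 43 = 924.5.
With the ceiling, 28 units are sold at 6 (assume they go to the highest-value buyers). The demand price at q = 28 is 24, so CS = ½ · [(52 - 6) + (24 - 6)] · 28 = 896.
Change in consumer surplus = 896 - 924.5 = -28.5.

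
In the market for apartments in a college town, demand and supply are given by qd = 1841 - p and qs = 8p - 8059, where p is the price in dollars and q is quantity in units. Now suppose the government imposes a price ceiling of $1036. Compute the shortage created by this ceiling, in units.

576

Setting quantity demanded equal to quantity supplied, 1841 - p = 8p - 8059, gives p* = 1100 and q* = 741.
Since 1036 < 1100, the ceiling is binding.
At p = 1036: qd = 1841 - 1036 = 805 and qs = 8·1036 - 8059 = 229.
Shortage = qd - qs = 805 - 229 = 576.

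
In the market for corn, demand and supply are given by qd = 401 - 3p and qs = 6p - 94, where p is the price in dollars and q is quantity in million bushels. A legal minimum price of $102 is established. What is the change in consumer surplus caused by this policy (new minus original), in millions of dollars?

Without the control the market clears where 401 - 3p = 6p - 94, i.e. p* = 55 and q* = 236.
Because the floor (102) lies above the market-clearing price, it is binding.
At p = 102: qd = 401 - 3·102 = 95 and qs = 6·102 - 94 = 518.
Consumer surplus without the control is ½ · (401/3 - 55) · 236 = 27848/3.
With the floor, consumers buy 95 units at 102, so CS = ½ · (401/3 - 102) · 95 = 9025/6.
Change in consumer surplus = 9025/6 - 27848/3 = -7778.5.

-7778.5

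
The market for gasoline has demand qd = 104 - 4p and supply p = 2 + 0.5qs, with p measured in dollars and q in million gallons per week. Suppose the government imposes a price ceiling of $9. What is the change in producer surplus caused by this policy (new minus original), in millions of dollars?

Rearranging supply gives qs = 2p - 4. Without the control the market clears where 104 - 4p = 2p - 4, i.e. p* = 18 and q* = 32.
The ceiling of 9 is below the equilibrium price 18, so it binds.
At p = 9: qd = 104 - 4·9 = 68 and qs = 2·9 - 4 = 14.
Producer surplus without the control is ½ · (18 - 2) · 32 = 256.
With the ceiling, producers sell 14 units at 9, so PS = ½ · (9 - 2) · 14 = 49.
Change in producer surplus = 49 - 256 = -207.

-207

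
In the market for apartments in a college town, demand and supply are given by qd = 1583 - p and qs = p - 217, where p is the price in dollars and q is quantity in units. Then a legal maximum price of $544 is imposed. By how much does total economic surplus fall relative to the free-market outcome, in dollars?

126736

Without the control the market clears where 1583 - p = p - 217, i.e. p* = 900 and q* = 683.
Since 544 < 900, the ceiling is binding.
At p = 544: qd = 1583 - 544 = 1039 and qs = 544 - 217 = 327.
Quantity traded falls to 327. At q = 327 the demand price is 1583 - 327 = 1256 and the supply price is 217 + 327 = 544.
Deadweight loss = ½ · (1256 - 544) · (683 - 327) = ½ · 712 · 356 = 126736.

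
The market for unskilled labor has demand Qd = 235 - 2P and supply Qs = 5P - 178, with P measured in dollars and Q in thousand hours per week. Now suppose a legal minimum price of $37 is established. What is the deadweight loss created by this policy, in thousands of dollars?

Equilibrium: 235 - 2P = 5P - 178, so 413 = 7P and P* = 59, Q* = 117.
The floor of 37 is below the equilibrium price 59, so it is not binding; the market clears at P* = 59, Q* = 117.
Since the control does not bind, no trades are prevented and deadweight loss is zero.

0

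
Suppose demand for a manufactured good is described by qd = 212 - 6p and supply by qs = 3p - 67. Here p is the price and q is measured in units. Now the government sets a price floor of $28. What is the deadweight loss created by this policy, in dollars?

0

Without the control the market clears where 212 - 6p = 3p - 67, i.e. p* = 31 and q* = 26.
Since 28 is below p* = 31, the floor does not bind and the free-market outcome prevails.
Since the control does not bind, no trades are prevented and deadweight loss is zero.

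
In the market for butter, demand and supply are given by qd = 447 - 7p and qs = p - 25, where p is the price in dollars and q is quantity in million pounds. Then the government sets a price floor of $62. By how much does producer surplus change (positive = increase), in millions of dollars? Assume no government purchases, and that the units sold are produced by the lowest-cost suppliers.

-181.5

Setting quantity demanded equal to quantity supplied, 447 - 7p = p - 25, gives p* = 59 and q* = 34.
Because the floor (62) lies above the market-clearing price, it is binding.
At p = 62: qd = 447 - 7·62 = 13 and qs = 62 - 25 = 37.
Producer surplus without the control is ½ · (59 - 25) · 34 = 578.
With the floor, 13 units are sold at 62. The supply price at q = 13 is 38, so PS = ½ · [(62 - 25) + (62 - 38)] · 13 = 396.5.
Change in producer surplus = 396.5 - 578 = -181.5.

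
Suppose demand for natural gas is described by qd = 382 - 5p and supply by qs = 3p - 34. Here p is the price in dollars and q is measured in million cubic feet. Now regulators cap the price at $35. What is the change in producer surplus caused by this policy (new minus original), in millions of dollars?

-1640.5

Without the control the market clears where 382 - 5p = 3p - 34, i.e. p* = 52 and q* = 122.
The ceiling of 35 is below the equilibrium price 52, so it binds.
At p = 35: qd = 382 - 5·35 = 207 and qs = 3·35 - 34 = 71.
Producer surplus without the control is ½ · (52 - 34/3) · 122 = 7442/3.
With the ceiling, producers sell 71 units at 35, so PS = ½ · (35 - 34/3) · 71 = 5041/6.
Change in producer surplus = 5041/6 - 7442/3 = -1640.5.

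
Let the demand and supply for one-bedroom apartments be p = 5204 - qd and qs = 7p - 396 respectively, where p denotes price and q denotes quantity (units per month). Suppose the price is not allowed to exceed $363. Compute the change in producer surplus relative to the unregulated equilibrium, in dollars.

Rearranging demand gives qd = 5204 - p. Without the control the market clears where 5204 - p = 7p - 396, i.e. p* = 700 and q* = 4504.
Since 363 < 700, the ceiling is binding.
At p = 363: qd = 5204 - 363 = 4841 and qs = 7·363 - 396 = 2145.
Producer surplus without the control is ½ · (700 - 396/7) · 4504 = 10143008/7.
With the ceiling, producers sell 2145 units at 363, so PS = ½ · (363 - 396/7) · 2145 = 4601025/14.
Change in producer surplus = 4601025/14 - 10143008/7 = -1120356.5.

-1120356.5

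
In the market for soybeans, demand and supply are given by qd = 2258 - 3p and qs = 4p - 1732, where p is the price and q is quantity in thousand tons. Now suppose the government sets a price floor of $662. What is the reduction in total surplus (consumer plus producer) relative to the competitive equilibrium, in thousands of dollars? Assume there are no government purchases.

In a free market, 2258 - 3p = 4p - 1732 gives the equilibrium p* = 570, q* = 548.
Since 662 > 570, the floor is binding.
At p = 662: qd = 2258 - 3·662 = 272 and qs = 4·662 - 1732 = 916.
Quantity traded falls to 272. At q = 272 the demand price is (2258 - 272)/3 = 662 and the supply price is (1732 + 272)/4 = 501.
Deadweight loss = ½ · (662 - 501) · (548 - 272) = ½ · 161 · 276 = 22218.

22218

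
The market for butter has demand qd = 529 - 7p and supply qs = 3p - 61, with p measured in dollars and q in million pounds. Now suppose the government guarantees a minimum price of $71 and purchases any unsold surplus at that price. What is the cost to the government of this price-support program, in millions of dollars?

8520

Without the control the market clears where 529 - 7p = 3p - 61, i.e. p* = 59 and q* = 116.
Because the floor (71) lies above the market-clearing price, it is binding.
At p = 71: qd = 529 - 7·71 = 32 and qs = 3·71 - 61 = 152.
Surplus = qs - qd = 120.
Government expenditure = surplus × support price = 120 × 71 = 8520.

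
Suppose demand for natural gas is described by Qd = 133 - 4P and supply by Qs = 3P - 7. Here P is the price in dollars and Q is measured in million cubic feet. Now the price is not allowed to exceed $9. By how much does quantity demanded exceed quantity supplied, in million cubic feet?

77

Setting quantity demanded equal to quantity supplied, 133 - 4P = 3P - 7, gives P* = 20 and Q* = 53.
Because the ceiling (9) lies below the market-clearing price, it is binding.
At P = 9: Qd = 133 - 4·9 = 97 and Qs = 3·9 - 7 = 20.
Shortage = Qd - Qs = 97 - 20 = 77.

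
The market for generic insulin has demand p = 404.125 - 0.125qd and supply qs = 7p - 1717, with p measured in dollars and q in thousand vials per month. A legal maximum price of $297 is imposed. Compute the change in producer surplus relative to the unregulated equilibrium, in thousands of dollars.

-15757.5

Rearranging demand gives qd = 3233 - 8p. Equilibrium: 3233 - 8p = 7p - 1717, so 4950 = 15p and p* = 330, q* = 593.
The ceiling of 297 is below the equilibrium price 330, so it binds.
At p = 297: qd = 3233 - 8·297 = 857 and qs = 7·297 - 1717 = 362.
Producer surplus without the control is ½ · (330 - 1717/7) · 593 = 351649/14.
With the ceiling, producers sell 362 units at 297, so PS = ½ · (297 - 1717/7) · 362 = 65522/7.
Change in producer surplus = 65522/7 - 351649/14 = -15757.5.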